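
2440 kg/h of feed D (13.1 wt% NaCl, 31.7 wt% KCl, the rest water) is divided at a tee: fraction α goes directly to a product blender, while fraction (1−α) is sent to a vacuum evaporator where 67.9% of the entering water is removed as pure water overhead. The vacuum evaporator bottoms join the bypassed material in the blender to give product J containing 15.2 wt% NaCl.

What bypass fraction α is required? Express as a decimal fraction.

All 2440×0.131 = 319.64 kg/h of NaCl reaches J, so J = 319.64/0.152 = 2102.9 kg/h and vapour = 337.11 kg/h.
The evaporator receives (1−α)·2440 of feed at 0.552 water and removes 0.679 of that water:
0.679×0.552×(1−α)×2440 = 337.11
(1−α) = 337.11/914.53 = 0.3686;  α = 0.6314.

0.631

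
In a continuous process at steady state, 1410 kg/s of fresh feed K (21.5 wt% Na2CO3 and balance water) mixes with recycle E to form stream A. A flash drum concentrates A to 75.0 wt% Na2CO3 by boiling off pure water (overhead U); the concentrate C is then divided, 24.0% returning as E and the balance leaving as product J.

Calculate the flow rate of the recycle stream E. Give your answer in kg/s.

127.6 kg/s

Overall Na2CO3 balance (none leaves overhead): Na2CO3 in fresh feed = Na2CO3 in product, i.e. 1410×0.215 = (1−0.240)·C·0.750.
C = 303.15/(0.750×0.760) = 531.84 kg/s.
Recycle E = 0.240×531.84 = 127.64 kg/s.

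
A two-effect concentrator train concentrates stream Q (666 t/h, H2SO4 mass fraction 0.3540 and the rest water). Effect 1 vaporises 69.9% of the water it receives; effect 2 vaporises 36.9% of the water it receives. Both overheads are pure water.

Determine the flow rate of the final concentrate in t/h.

water in feed = 666×0.646 = 430.24 t/h.
After stage 1: water left = (1−0.699)×430.24 = 129.5; stream total = 365.27 t/h.
After stage 2: water left = (1−0.369)×129.5 = 81.715; final concentrate = 317.48 t/h.

317.5 t/h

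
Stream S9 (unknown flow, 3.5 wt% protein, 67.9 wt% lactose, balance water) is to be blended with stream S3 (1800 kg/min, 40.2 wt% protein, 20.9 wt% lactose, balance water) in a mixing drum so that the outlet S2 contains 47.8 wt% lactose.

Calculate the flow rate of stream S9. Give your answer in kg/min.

2409 kg/min

Let S9 be the unknown flow. Total out = 1800 + S9.
lactose balance: 376.2 + 0.679·S9 = 0.478·(1800 + S9)
(0.679 − 0.478)·S9 = 0.478×1800 − 376.2 = 484.2
S9 = 484.2 / 0.201 = 2409 kg/min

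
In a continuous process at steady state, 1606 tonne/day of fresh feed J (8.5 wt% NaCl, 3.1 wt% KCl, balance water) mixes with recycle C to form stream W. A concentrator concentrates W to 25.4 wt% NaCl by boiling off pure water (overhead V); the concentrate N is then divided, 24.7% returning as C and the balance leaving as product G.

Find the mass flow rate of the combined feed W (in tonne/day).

1782 tonne/day

Overall NaCl balance (none leaves overhead): NaCl in fresh feed = NaCl in product, i.e. 1606×0.085 = (1−0.247)·N·0.254.
N = 136.51/(0.254×0.753) = 713.73 tonne/day.
Recycle C = 0.247×713.73 = 176.29 tonne/day.
Combined feed W = 1606 + 176.29 = 1782.3 tonne/day.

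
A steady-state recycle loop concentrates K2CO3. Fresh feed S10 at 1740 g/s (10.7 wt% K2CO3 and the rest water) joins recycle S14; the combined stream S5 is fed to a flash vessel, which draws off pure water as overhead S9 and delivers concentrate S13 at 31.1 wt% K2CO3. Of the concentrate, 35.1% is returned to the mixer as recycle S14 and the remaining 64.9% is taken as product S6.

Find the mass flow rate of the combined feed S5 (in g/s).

2064 g/s

Overall K2CO3 balance (none leaves overhead): K2CO3 in fresh feed = K2CO3 in product, i.e. 1740×0.107 = (1−0.351)·S13·0.311.
S13 = 186.18/(0.311×0.649) = 922.42 g/s.
Recycle S14 = 0.351×922.42 = 323.77 g/s.
Combined feed S5 = 1740 + 323.77 = 2063.8 g/s.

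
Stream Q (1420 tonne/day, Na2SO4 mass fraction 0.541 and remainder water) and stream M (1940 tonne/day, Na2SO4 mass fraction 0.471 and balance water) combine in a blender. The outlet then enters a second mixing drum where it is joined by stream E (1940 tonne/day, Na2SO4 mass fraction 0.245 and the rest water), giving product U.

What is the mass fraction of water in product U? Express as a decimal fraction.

Overall, product flow = 5300 tonne/day.
water in = 1420×0.459 + 1940×0.529 + 1940×0.755 = 3142.7 tonne/day.
water fraction in U = 0.593.

0.593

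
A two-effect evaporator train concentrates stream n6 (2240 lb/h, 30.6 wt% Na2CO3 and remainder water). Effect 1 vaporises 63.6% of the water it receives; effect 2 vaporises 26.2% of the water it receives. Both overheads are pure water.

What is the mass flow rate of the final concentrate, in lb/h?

1103 lb/h

water in feed = 2240×0.694 = 1554.6 lb/h.
After stage 1: water left = (1−0.636)×1554.6 = 565.86; stream total = 1251.3 lb/h.
After stage 2: water left = (1−0.262)×565.86 = 417.6; final concentrate = 1103 lb/h.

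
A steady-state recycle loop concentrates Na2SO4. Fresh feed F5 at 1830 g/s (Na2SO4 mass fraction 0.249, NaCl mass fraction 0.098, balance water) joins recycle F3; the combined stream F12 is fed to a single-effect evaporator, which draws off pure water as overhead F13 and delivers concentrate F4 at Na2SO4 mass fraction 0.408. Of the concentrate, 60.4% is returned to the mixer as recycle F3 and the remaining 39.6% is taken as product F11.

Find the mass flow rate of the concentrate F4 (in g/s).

2820 g/s

Overall Na2SO4 balance (none leaves overhead): Na2SO4 in fresh feed = Na2SO4 in product, i.e. 1830×0.249 = (1−0.604)·F4·0.408.
F4 = 455.67/(0.408×0.396) = 2820.3 g/s.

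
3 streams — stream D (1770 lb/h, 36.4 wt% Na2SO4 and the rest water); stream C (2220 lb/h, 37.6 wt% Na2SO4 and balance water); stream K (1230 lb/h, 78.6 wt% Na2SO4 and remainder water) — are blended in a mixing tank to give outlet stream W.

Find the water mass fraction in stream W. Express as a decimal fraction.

Total flow out = 1770 + 2220 + 1230 = 5220 lb/h.
water in = 1770×0.636 + 2220×0.624 + 1230×0.214 = 2774.2 lb/h.
water mass fraction in W = 2774.2/5220 = 0.531.

0.531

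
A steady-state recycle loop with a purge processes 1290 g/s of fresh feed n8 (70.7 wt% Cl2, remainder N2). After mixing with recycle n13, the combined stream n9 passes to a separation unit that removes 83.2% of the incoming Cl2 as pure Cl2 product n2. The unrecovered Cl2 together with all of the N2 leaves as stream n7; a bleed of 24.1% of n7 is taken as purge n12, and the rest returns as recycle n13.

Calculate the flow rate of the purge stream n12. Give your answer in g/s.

N2 enters only via n8 and leaves only via the purge: 1290×0.293 = 0.241×(N2 in n7), and the separation unit passes all N2, so N2 in n9 = N2 in n7 = 1568.3 g/s.
Cl2 in n9: m_A = 1290×0.707 + (1−0.241)·(1−0.832)·m_A, so m_A = 912.03/0.8725 = 1045.3 g/s.
n7 = (1−0.832)×1045.3 + 1568.3 = 1744 g/s.
Purge n12 = 0.241×1744 = 420.29 g/s.

420.3 g/s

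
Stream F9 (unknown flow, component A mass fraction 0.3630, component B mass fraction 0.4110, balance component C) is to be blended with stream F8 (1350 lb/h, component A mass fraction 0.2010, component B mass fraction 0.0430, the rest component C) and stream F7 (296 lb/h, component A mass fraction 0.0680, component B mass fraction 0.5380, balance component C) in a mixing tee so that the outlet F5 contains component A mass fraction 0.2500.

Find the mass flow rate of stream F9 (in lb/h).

Let F9 be the unknown flow. Total out = 1646 + F9.
component A balance: 291.48 + 0.363·F9 = 0.250·(1646 + F9)
(0.363 − 0.250)·F9 = 0.250×1646 − 291.48 = 120.02
F9 = 120.02 / 0.113 = 1062.1 lb/h

1062 lb/h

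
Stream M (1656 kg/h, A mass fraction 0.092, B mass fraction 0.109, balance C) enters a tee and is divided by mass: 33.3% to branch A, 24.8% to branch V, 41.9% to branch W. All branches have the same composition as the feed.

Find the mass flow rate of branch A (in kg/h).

551.4 kg/h

Branch A flow = 0.333×1656 = 551.45 kg/h.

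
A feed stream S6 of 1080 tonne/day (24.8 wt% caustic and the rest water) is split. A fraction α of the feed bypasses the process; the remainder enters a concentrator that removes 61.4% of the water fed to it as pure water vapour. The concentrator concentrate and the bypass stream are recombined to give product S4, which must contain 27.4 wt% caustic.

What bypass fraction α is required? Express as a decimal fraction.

0.794

All 1080×0.248 = 267.84 tonne/day of caustic reaches S4, so S4 = 267.84/0.274 = 977.52 tonne/day and vapour = 102.48 tonne/day.
The evaporator receives (1−α)·1080 of feed at 0.752 water and removes 0.614 of that water:
0.614×0.752×(1−α)×1080 = 102.48
(1−α) = 102.48/498.67 = 0.2055;  α = 0.7945.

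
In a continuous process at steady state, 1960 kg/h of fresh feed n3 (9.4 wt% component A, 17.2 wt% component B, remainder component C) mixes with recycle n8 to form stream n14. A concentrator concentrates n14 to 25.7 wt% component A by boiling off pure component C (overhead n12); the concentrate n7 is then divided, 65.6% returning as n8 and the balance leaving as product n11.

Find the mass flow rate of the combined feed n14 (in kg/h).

Overall component A balance (none leaves overhead): component A in fresh feed = component A in product, i.e. 1960×0.094 = (1−0.656)·n7·0.257.
n7 = 184.24/(0.257×0.344) = 2084 kg/h.
Recycle n8 = 0.656×2084 = 1367.1 kg/h.
Combined feed n14 = 1960 + 1367.1 = 3327.1 kg/h.

3327 kg/h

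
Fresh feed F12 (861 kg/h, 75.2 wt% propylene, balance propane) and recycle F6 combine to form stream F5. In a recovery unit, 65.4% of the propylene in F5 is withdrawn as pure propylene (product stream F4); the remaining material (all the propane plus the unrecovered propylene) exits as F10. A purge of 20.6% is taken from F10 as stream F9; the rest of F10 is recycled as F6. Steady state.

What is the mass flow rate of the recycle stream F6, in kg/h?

propane enters only via F12 and leaves only via the purge: 861×0.248 = 0.206×(propane in F10), and the recovery unit passes all propane, so propane in F5 = propane in F10 = 1036.5 kg/h.
propylene in F5: m_A = 861×0.752 + (1−0.206)·(1−0.654)·m_A, so m_A = 647.47/0.7253 = 892.72 kg/h.
F10 = (1−0.654)×892.72 + 1036.5 = 1345.4 kg/h.
Recycle F6 = (1−0.206)×1345.4 = 1068.3 kg/h.

1068 kg/h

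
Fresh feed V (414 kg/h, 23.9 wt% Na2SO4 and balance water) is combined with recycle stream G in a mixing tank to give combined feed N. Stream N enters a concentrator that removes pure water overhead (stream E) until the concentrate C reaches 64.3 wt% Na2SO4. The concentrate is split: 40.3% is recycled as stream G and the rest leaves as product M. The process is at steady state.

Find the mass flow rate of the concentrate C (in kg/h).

257.8 kg/h

Overall Na2SO4 balance (none leaves overhead): Na2SO4 in fresh feed = Na2SO4 in product, i.e. 414×0.239 = (1−0.403)·C·0.643.
C = 98.946/(0.643×0.597) = 257.76 kg/h.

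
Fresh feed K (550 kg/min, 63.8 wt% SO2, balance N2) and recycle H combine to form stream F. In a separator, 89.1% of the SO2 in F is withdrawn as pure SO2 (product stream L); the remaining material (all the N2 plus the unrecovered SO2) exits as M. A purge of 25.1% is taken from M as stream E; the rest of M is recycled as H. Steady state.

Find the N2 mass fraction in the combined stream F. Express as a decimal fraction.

N2 enters only via K and leaves only via the purge: 550×0.362 = 0.251×(N2 in M), and the separator passes all N2, so N2 in F = N2 in M = 793.23 kg/min.
SO2 in F: m_A = 550×0.638 + (1−0.251)·(1−0.891)·m_A, so m_A = 350.9/0.9184 = 382.09 kg/min.
F = 382.09 + 793.23 = 1175.3 kg/min.
N2 fraction in F = 793.23/1175.3 = 0.675.

0.675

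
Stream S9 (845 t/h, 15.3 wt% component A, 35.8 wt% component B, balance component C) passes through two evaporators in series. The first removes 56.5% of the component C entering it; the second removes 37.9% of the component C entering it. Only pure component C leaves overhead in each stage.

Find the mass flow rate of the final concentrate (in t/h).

component C in feed = 845×0.489 = 413.2 t/h.
After stage 1: component C left = (1−0.565)×413.2 = 179.74; stream total = 611.54 t/h.
After stage 2: component C left = (1−0.379)×179.74 = 111.62; final concentrate = 543.42 t/h.

543.4 t/h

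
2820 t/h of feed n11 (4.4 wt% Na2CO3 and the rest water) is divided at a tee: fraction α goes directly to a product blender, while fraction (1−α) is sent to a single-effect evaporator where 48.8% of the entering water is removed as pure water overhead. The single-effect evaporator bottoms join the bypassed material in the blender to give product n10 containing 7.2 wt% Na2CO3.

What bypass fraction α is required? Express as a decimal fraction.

All 2820×0.044 = 124.08 t/h of Na2CO3 reaches n10, so n10 = 124.08/0.072 = 1723.3 t/h and vapour = 1096.7 t/h.
The evaporator receives (1−α)·2820 of feed at 0.956 water and removes 0.488 of that water:
0.488×0.956×(1−α)×2820 = 1096.7
(1−α) = 1096.7/1315.6 = 0.8336;  α = 0.1664.

0.166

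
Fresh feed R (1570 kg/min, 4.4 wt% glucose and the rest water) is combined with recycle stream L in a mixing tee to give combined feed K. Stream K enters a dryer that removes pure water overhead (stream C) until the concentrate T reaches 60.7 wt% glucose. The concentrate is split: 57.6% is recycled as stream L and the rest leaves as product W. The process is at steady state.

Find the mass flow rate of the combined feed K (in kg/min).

Overall glucose balance (none leaves overhead): glucose in fresh feed = glucose in product, i.e. 1570×0.044 = (1−0.576)·T·0.607.
T = 69.08/(0.607×0.424) = 268.41 kg/min.
Recycle L = 0.576×268.41 = 154.6 kg/min.
Combined feed K = 1570 + 154.6 = 1724.6 kg/min.

1725 kg/min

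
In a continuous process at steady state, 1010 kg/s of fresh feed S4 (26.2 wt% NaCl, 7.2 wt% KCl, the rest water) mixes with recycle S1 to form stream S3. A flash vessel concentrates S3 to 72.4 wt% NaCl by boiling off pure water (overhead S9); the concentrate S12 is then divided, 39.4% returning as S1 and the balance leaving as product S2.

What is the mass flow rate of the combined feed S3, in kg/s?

1248 kg/s

Overall NaCl balance (none leaves overhead): NaCl in fresh feed = NaCl in product, i.e. 1010×0.262 = (1−0.394)·S12·0.724.
S12 = 264.62/(0.724×0.606) = 603.13 kg/s.
Recycle S1 = 0.394×603.13 = 237.63 kg/s.
Combined feed S3 = 1010 + 237.63 = 1247.6 kg/s.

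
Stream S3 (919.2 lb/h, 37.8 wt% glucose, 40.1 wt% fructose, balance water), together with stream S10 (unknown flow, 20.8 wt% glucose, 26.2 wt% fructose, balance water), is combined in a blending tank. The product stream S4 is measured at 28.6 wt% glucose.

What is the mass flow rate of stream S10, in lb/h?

Let S10 be the unknown flow. Total out = 919.2 + S10.
glucose balance: 347.46 + 0.208·S10 = 0.286·(919.2 + S10)
(0.208 − 0.286)·S10 = 0.286×919.2 − 347.46 = -84.566
S10 = -84.566 / -0.078 = 1084.2 lb/h

1084 lb/h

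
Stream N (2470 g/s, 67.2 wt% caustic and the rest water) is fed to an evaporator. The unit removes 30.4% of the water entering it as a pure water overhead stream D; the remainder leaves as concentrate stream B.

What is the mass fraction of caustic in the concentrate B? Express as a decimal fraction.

caustic is not removed: 2470×0.672 = 1659.8 g/s of caustic enters B.
water entering = 2470×0.328 = 810.16 g/s; overhead removed = 0.304×810.16 = 246.29 g/s.
Concentrate = 2470 − 246.29 = 2223.7 g/s.
Mass fraction = 1659.8/2223.7 = 0.746.

0.746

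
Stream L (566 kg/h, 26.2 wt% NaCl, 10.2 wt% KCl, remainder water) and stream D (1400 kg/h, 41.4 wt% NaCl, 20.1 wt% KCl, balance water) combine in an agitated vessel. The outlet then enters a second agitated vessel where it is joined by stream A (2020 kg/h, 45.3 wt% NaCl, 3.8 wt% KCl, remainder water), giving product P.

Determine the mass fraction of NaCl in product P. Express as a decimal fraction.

Overall, product flow = 3986 kg/h.
NaCl in = 566×0.262 + 1400×0.414 + 2020×0.453 = 1643 kg/h.
NaCl fraction in P = 0.412.

0.412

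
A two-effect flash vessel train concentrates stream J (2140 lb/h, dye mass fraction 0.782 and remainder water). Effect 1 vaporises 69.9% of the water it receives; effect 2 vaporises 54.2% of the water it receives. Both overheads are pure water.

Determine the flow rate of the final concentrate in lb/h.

1738 lb/h

water in feed = 2140×0.218 = 466.52 lb/h.
After stage 1: water left = (1−0.699)×466.52 = 140.42; stream total = 1813.9 lb/h.
After stage 2: water left = (1−0.542)×140.42 = 64.314; final concentrate = 1737.8 lb/h.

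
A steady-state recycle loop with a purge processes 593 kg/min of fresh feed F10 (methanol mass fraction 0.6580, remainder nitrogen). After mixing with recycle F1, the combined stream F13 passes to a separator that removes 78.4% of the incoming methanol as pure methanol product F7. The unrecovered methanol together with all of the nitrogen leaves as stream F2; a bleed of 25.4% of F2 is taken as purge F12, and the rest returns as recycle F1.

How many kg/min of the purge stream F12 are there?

228.3 kg/min

nitrogen enters only via F10 and leaves only via the purge: 593×0.342 = 0.254×(nitrogen in F2), and the separator passes all nitrogen, so nitrogen in F13 = nitrogen in F2 = 798.45 kg/min.
methanol in F13: m_A = 593×0.658 + (1−0.254)·(1−0.784)·m_A, so m_A = 390.19/0.8389 = 465.15 kg/min.
F2 = (1−0.784)×465.15 + 798.45 = 898.92 kg/min.
Purge F12 = 0.254×898.92 = 228.33 kg/min.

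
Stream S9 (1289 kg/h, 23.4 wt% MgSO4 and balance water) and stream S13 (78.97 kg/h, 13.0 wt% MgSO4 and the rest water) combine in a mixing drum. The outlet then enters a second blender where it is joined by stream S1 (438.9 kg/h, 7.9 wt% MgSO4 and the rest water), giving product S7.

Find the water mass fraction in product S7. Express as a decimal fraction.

Overall, product flow = 1806.9 kg/h.
water in = 1289×0.766 + 78.97×0.870 + 438.9×0.921 = 1460.3 kg/h.
water fraction in S7 = 0.8082.

0.8082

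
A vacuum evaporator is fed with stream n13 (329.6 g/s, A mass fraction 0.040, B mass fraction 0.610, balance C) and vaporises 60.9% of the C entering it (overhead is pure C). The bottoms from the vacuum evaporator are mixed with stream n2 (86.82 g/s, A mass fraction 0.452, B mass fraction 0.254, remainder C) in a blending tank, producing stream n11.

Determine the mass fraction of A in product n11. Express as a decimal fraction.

0.151

Vapour removed = 0.609×0.350×329.6 = 70.254 g/s; concentrate = 259.35 g/s.
A reaching the mixer = 13.184 (from concentrate) + 86.82×0.452 = 52.427 g/s.
Product flow = 259.35 + 86.82 = 346.17 g/s; A fraction = 0.151.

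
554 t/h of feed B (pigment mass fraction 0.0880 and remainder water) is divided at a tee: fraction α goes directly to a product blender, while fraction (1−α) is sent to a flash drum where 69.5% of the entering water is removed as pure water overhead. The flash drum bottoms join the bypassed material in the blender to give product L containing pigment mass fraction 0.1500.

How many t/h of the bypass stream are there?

192.7 t/h

All 554×0.088 = 48.752 t/h of pigment reaches L, so L = 48.752/0.150 = 325.01 t/h and vapour = 228.99 t/h.
The evaporator receives (1−α)·554 of feed at 0.912 water and removes 0.695 of that water:
0.695×0.912×(1−α)×554 = 228.99
(1−α) = 228.99/351.15 = 0.6521;  α = 0.3479.
Bypass flow = 0.3479×554 = 192.73 t/h.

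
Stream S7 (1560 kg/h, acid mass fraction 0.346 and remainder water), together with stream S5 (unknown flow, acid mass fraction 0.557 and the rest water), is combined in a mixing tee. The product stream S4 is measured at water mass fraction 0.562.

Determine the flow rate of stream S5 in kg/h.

1206 kg/h

Let S5 be the unknown flow. Total out = 1560 + S5.
water balance: 1020.2 + 0.443·S5 = 0.562·(1560 + S5)
(0.443 − 0.562)·S5 = 0.562×1560 − 1020.2 = -143.52
S5 = -143.52 / -0.119 = 1206.1 kg/h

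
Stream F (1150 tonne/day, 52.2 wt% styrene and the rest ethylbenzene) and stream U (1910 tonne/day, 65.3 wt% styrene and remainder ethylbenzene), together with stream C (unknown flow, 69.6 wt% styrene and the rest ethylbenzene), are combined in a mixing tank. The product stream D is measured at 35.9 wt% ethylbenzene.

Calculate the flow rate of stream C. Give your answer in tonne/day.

Let C be the unknown flow. Total out = 3060 + C.
ethylbenzene balance: 1212.5 + 0.304·C = 0.359·(3060 + C)
(0.304 − 0.359)·C = 0.359×3060 − 1212.5 = -113.93
C = -113.93 / -0.055 = 2071.5 tonne/day

2071 tonne/day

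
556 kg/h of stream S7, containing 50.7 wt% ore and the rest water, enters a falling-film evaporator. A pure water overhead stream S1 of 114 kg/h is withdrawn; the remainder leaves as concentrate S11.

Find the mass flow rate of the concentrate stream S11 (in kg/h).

Concentrate = 556 − 114 = 442 kg/h.

442 kg/h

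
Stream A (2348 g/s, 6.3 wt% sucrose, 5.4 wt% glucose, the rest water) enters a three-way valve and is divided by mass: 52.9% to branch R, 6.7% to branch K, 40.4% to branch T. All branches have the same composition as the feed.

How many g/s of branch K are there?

Branch K flow = 0.067×2348 = 157.32 g/s.

157.3 g/s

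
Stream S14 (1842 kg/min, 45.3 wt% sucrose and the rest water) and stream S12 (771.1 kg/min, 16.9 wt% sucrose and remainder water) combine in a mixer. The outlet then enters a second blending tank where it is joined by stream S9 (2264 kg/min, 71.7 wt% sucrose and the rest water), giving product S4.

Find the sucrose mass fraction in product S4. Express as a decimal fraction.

0.5306

Overall, product flow = 4877.1 kg/min.
sucrose in = 1842×0.453 + 771.1×0.169 + 2264×0.717 = 2588 kg/min.
sucrose fraction in S4 = 0.5306.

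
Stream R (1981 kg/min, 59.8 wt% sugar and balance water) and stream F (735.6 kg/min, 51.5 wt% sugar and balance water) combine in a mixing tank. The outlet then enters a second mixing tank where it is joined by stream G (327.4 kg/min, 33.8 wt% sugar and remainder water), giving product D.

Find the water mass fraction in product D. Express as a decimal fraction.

0.450

Overall, product flow = 3044 kg/min.
water in = 1981×0.402 + 735.6×0.485 + 327.4×0.662 = 1369.9 kg/min.
water fraction in D = 0.450.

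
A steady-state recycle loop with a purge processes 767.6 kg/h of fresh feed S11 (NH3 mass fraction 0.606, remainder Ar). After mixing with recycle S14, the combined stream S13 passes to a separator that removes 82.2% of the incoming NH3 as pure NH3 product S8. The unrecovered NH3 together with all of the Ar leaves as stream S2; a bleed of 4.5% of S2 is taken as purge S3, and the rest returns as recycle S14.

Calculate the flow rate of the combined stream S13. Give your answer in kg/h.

7281 kg/h

Ar enters only via S11 and leaves only via the purge: 767.6×0.394 = 0.045×(Ar in S2), and the separator passes all Ar, so Ar in S13 = Ar in S2 = 6720.8 kg/h.
NH3 in S13: m_A = 767.6×0.606 + (1−0.045)·(1−0.822)·m_A, so m_A = 465.17/0.8300 = 560.43 kg/h.
S13 = 560.43 + 6720.8 = 7281.2 kg/h.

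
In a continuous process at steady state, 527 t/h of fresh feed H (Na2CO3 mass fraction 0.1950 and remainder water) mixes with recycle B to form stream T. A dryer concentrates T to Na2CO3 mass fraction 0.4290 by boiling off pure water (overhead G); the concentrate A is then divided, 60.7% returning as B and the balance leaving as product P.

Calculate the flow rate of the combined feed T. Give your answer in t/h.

897 t/h

Overall Na2CO3 balance (none leaves overhead): Na2CO3 in fresh feed = Na2CO3 in product, i.e. 527×0.195 = (1−0.607)·A·0.429.
A = 102.77/(0.429×0.393) = 609.53 t/h.
Recycle B = 0.607×609.53 = 369.98 t/h.
Combined feed T = 527 + 369.98 = 896.98 t/h.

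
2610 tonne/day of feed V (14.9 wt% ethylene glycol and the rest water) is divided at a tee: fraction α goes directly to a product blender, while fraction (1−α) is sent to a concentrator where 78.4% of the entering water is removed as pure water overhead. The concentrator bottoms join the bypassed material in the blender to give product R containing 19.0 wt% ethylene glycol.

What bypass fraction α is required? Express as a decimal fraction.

0.677

All 2610×0.149 = 388.89 tonne/day of ethylene glycol reaches R, so R = 388.89/0.190 = 2046.8 tonne/day and vapour = 563.21 tonne/day.
The evaporator receives (1−α)·2610 of feed at 0.851 water and removes 0.784 of that water:
0.784×0.851×(1−α)×2610 = 563.21
(1−α) = 563.21/1741.4 = 0.3234;  α = 0.6766.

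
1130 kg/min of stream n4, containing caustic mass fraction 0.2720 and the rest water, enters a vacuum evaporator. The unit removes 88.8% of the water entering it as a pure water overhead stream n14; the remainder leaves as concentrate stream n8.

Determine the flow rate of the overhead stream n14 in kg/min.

water entering = 1130×0.728 = 822.64 kg/min; overhead removed = 0.888×822.64 = 730.5 kg/min.

730.5 kg/min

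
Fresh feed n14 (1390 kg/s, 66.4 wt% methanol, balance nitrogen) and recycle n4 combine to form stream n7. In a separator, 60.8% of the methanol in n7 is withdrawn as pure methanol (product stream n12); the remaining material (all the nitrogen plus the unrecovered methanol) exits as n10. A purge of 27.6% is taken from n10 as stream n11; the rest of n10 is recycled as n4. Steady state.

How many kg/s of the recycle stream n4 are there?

1591 kg/s

nitrogen enters only via n14 and leaves only via the purge: 1390×0.336 = 0.276×(nitrogen in n10), and the separator passes all nitrogen, so nitrogen in n7 = nitrogen in n10 = 1692.2 kg/s.
methanol in n7: m_A = 1390×0.664 + (1−0.276)·(1−0.608)·m_A, so m_A = 922.96/0.7162 = 1288.7 kg/s.
n10 = (1−0.608)×1288.7 + 1692.2 = 2197.3 kg/s.
Recycle n4 = (1−0.276)×2197.3 = 1590.9 kg/s.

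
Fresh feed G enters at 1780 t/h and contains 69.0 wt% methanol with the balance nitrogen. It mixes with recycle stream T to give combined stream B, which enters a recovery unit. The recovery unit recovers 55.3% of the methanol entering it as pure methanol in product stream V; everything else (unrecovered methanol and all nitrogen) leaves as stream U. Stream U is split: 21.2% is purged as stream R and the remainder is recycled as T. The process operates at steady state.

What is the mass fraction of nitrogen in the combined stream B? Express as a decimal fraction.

nitrogen enters only via G and leaves only via the purge: 1780×0.310 = 0.212×(nitrogen in U), and the recovery unit passes all nitrogen, so nitrogen in B = nitrogen in U = 2602.8 t/h.
methanol in B: m_A = 1780×0.690 + (1−0.212)·(1−0.553)·m_A, so m_A = 1228.2/0.6478 = 1896.1 t/h.
B = 1896.1 + 2602.8 = 4498.9 t/h.
nitrogen fraction in B = 2602.8/4498.9 = 0.579.

0.579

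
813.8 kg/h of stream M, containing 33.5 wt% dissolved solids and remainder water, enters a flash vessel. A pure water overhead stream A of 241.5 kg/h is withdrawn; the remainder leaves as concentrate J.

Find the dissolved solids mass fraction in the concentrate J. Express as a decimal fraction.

0.476

dissolved solids is not removed: 813.8×0.335 = 272.62 kg/h of dissolved solids enters J.
Concentrate = 813.8 − 241.5 = 572.3 kg/h.
Mass fraction = 272.62/572.3 = 0.476.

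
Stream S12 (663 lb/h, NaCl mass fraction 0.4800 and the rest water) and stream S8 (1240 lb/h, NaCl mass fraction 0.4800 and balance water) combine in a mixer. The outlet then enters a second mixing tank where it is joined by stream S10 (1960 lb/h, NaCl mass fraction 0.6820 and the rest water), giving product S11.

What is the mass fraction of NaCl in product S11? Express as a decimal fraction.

0.5825

Overall, product flow = 3863 lb/h.
NaCl in = 663×0.480 + 1240×0.480 + 1960×0.682 = 2250.2 lb/h.
NaCl fraction in S11 = 0.5825.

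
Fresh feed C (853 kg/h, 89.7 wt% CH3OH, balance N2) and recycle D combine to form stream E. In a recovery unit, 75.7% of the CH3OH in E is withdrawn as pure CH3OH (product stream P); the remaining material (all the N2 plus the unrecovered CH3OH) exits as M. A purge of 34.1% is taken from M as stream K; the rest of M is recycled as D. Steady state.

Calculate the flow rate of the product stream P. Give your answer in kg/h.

689.7 kg/h

CH3OH in E: m_A = 853×0.897 + (1−0.341)·(1−0.757)·m_A, so m_A = 765.14/0.8399 = 911.03 kg/h.
Product P = 0.757×911.03 = 689.65 kg/h.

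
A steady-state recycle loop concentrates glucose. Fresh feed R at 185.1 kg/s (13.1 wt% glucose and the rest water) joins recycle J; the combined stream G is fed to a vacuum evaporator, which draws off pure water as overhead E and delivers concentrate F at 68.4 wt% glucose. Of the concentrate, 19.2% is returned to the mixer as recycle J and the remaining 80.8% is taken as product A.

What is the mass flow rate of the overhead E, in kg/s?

Overall glucose balance (none leaves overhead): glucose in fresh feed = glucose in product, i.e. 185.1×0.131 = (1−0.192)·F·0.684.
F = 24.248/(0.684×0.808) = 43.874 kg/s.
Recycle J = 0.192×43.874 = 8.4239 kg/s.
Combined feed G = 185.1 + 8.4239 = 193.52 kg/s.
Overhead E = G − F = 193.52 − 43.874 = 149.65 kg/s.

149.6 kg/s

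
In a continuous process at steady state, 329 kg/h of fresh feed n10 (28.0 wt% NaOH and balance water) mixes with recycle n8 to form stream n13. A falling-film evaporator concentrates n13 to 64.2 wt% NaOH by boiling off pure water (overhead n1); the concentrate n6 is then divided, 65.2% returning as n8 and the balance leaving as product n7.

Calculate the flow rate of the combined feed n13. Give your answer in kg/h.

597.8 kg/h

Overall NaOH balance (none leaves overhead): NaOH in fresh feed = NaOH in product, i.e. 329×0.280 = (1−0.652)·n6·0.642.
n6 = 92.12/(0.642×0.348) = 412.32 kg/h.
Recycle n8 = 0.652×412.32 = 268.84 kg/h.
Combined feed n13 = 329 + 268.84 = 597.84 kg/h.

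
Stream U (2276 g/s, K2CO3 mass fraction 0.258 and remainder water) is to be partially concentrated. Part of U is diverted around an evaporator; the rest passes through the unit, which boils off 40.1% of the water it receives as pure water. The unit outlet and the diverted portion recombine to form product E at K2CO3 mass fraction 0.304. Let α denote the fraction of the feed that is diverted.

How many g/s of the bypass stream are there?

1119 g/s

All 2276×0.258 = 587.21 g/s of K2CO3 reaches E, so E = 587.21/0.304 = 1931.6 g/s and vapour = 344.39 g/s.
The evaporator receives (1−α)·2276 of feed at 0.742 water and removes 0.401 of that water:
0.401×0.742×(1−α)×2276 = 344.39
(1−α) = 344.39/677.21 = 0.5086;  α = 0.4914.
Bypass flow = 0.4914×2276 = 1118.5 g/s.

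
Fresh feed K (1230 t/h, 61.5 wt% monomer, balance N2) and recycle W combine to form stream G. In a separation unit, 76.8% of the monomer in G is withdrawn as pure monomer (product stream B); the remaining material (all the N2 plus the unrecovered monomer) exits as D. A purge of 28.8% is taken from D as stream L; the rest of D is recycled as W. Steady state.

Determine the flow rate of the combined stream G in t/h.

2550 t/h

N2 enters only via K and leaves only via the purge: 1230×0.385 = 0.288×(N2 in D), and the separation unit passes all N2, so N2 in G = N2 in D = 1644.3 t/h.
monomer in G: m_A = 1230×0.615 + (1−0.288)·(1−0.768)·m_A, so m_A = 756.45/0.8348 = 906.13 t/h.
G = 906.13 + 1644.3 = 2550.4 t/h.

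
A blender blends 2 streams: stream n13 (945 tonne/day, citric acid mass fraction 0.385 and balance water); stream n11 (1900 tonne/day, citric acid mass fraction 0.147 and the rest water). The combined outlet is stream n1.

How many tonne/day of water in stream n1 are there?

2202 tonne/day

water out = water in = 945×0.615 + 1900×0.853 = 2201.9 tonne/day.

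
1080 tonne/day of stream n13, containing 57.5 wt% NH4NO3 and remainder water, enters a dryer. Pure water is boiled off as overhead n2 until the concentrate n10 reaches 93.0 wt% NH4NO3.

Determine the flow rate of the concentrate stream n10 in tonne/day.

NH4NO3 is conserved: 1080×0.575 = 621 tonne/day all reports to the concentrate.
Concentrate = 621/(target fraction) = 667.74 tonne/day.

667.7 tonne/day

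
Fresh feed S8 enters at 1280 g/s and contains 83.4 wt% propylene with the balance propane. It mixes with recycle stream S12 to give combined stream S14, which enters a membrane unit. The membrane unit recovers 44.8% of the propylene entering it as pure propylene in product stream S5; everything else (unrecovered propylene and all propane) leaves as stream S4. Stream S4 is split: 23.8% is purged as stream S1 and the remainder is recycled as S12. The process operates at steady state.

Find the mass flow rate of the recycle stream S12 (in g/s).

1455 g/s

propane enters only via S8 and leaves only via the purge: 1280×0.166 = 0.238×(propane in S4), and the membrane unit passes all propane, so propane in S14 = propane in S4 = 892.77 g/s.
propylene in S14: m_A = 1280×0.834 + (1−0.238)·(1−0.448)·m_A, so m_A = 1067.5/0.5794 = 1842.5 g/s.
S4 = (1−0.448)×1842.5 + 892.77 = 1909.9 g/s.
Recycle S12 = (1−0.238)×1909.9 = 1455.3 g/s.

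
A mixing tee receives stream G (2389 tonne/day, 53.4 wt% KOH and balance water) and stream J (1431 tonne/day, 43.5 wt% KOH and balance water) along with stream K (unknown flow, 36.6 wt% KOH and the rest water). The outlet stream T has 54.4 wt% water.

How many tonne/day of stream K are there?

Let K be the unknown flow. Total out = 3820 + K.
water balance: 1921.8 + 0.634·K = 0.544·(3820 + K)
(0.634 − 0.544)·K = 0.544×3820 − 1921.8 = 156.29
K = 156.29 / 0.090 = 1736.6 tonne/day

1737 tonne/day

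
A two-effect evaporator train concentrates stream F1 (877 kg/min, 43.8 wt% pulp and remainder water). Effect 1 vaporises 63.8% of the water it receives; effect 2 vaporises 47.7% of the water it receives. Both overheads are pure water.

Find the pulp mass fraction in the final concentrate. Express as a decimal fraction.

0.8046

water in feed = 877×0.562 = 492.87 kg/min.
After stage 1: water left = (1−0.638)×492.87 = 178.42; stream total = 562.55 kg/min.
After stage 2: water left = (1−0.477)×178.42 = 93.314; final concentrate = 477.44 kg/min.
pulp fraction = 384.13/477.44 = 0.8046.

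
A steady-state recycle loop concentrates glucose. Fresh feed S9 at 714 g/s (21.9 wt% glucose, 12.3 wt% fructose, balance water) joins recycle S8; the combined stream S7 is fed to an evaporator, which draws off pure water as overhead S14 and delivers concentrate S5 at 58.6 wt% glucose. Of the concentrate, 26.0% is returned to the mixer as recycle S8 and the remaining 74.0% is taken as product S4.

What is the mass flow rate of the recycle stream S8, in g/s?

93.75 g/s

Overall glucose balance (none leaves overhead): glucose in fresh feed = glucose in product, i.e. 714×0.219 = (1−0.260)·S5·0.586.
S5 = 156.37/(0.586×0.740) = 360.59 g/s.
Recycle S8 = 0.260×360.59 = 93.753 g/s.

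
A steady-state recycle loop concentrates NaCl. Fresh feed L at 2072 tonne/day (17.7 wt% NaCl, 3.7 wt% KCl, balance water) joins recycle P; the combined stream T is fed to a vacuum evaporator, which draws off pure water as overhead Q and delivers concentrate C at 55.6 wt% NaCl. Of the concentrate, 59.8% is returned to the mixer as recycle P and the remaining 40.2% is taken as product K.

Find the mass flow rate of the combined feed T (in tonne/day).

3053 tonne/day

Overall NaCl balance (none leaves overhead): NaCl in fresh feed = NaCl in product, i.e. 2072×0.177 = (1−0.598)·C·0.556.
C = 366.74/(0.556×0.402) = 1640.8 tonne/day.
Recycle P = 0.598×1640.8 = 981.21 tonne/day.
Combined feed T = 2072 + 981.21 = 3053.2 tonne/day.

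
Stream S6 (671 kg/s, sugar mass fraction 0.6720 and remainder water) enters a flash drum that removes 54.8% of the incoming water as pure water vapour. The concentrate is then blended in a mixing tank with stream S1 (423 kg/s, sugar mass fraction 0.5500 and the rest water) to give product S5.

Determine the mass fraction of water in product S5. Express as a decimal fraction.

0.2978

Vapour removed = 0.548×0.328×671 = 120.61 kg/s; concentrate = 550.39 kg/s.
water reaching the mixer = 99.48 (from concentrate) + 423×0.450 = 289.83 kg/s.
Product flow = 550.39 + 423 = 973.39 kg/s; water fraction = 0.2978.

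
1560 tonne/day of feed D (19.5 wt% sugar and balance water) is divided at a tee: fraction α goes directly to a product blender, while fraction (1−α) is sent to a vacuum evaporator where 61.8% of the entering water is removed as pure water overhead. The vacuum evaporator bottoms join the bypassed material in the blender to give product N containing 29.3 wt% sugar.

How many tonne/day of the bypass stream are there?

511.2 tonne/day

All 1560×0.195 = 304.2 tonne/day of sugar reaches N, so N = 304.2/0.293 = 1038.2 tonne/day and vapour = 521.77 tonne/day.
The evaporator receives (1−α)·1560 of feed at 0.805 water and removes 0.618 of that water:
0.618×0.805×(1−α)×1560 = 521.77
(1−α) = 521.77/776.08 = 0.6723;  α = 0.3277.
Bypass flow = 0.3277×1560 = 511.19 tonne/day.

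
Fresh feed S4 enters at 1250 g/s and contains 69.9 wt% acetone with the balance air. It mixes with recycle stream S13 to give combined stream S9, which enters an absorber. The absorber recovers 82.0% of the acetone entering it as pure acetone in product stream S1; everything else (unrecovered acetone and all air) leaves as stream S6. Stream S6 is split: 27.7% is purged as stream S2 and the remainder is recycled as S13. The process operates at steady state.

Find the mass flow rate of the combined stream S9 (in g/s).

air enters only via S4 and leaves only via the purge: 1250×0.301 = 0.277×(air in S6), and the absorber passes all air, so air in S9 = air in S6 = 1358.3 g/s.
acetone in S9: m_A = 1250×0.699 + (1−0.277)·(1−0.820)·m_A, so m_A = 873.75/0.8699 = 1004.5 g/s.
S9 = 1004.5 + 1358.3 = 2362.8 g/s.

2363 g/s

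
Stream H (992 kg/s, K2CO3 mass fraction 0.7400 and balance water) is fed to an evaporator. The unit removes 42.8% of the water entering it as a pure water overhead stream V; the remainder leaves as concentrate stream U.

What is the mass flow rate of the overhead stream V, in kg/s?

110.4 kg/s

water entering = 992×0.260 = 257.92 kg/s; overhead removed = 0.428×257.92 = 110.39 kg/s.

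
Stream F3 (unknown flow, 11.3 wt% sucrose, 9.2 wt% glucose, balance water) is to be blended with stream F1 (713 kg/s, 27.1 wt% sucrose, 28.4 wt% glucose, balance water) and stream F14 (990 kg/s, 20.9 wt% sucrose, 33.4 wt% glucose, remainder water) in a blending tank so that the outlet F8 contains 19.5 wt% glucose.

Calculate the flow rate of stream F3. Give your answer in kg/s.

Let F3 be the unknown flow. Total out = 1703 + F3.
glucose balance: 533.15 + 0.092·F3 = 0.195·(1703 + F3)
(0.092 − 0.195)·F3 = 0.195×1703 − 533.15 = -201.07
F3 = -201.07 / -0.103 = 1952.1 kg/s

1952 kg/s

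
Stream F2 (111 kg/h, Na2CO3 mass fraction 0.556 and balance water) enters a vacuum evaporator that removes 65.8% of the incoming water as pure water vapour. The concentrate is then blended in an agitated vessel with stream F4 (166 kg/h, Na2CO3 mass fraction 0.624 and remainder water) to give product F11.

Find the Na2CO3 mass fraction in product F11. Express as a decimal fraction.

0.676

Vapour removed = 0.658×0.444×111 = 32.429 kg/h; concentrate = 78.571 kg/h.
Na2CO3 reaching the mixer = 61.716 (from concentrate) + 166×0.624 = 165.3 kg/h.
Product flow = 78.571 + 166 = 244.57 kg/h; Na2CO3 fraction = 0.676.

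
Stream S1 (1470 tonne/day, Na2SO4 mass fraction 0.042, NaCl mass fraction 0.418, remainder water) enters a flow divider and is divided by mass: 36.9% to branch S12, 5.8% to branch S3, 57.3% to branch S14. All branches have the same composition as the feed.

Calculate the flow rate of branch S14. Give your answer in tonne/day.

842.3 tonne/day

Branch S14 flow = 0.573×1470 = 842.31 tonne/day.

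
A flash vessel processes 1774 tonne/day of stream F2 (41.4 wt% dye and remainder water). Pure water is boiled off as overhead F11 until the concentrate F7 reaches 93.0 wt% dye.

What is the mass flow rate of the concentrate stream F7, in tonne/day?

dye is conserved: 1774×0.414 = 734.44 tonne/day all reports to the concentrate.
Concentrate = 734.44/(target fraction) = 789.72 tonne/day.

789.7 tonne/day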